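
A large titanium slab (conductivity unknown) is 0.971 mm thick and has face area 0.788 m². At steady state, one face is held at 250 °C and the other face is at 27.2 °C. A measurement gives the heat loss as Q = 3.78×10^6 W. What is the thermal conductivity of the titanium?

ΣR = ΔT/Q = |250 − 27.2|/3.78×10^6 = 5.894×10^-5 K/W
L/(kA) = 5.894×10^-5 ⇒ k = 9.71×10^-4/(5.894×10^-5·0.788) = 20.9 W/m·K

k = 20.9 W/m·K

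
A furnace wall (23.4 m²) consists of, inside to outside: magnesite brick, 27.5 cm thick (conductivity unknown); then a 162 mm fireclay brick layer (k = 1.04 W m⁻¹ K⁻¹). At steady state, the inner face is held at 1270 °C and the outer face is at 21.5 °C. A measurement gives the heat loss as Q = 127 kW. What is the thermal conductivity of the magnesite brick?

k = 3.70 W/m·K

ΣR = ΔT/Q = |1270 − 21.5|/1.27×10^5 = 0.009831 K/W
Known resistances:
  R_fireclay brick = L/(kA) = 0.162/(1.04·23.4) = 0.006657 K/W
R_magnesite brick = ΣR − ΣR_known = 0.009831 − 0.006657 = 0.003174 K/W
L/(kA) = 0.003174 ⇒ k = 0.275/(0.003174·23.4) = 3.70 W/m·K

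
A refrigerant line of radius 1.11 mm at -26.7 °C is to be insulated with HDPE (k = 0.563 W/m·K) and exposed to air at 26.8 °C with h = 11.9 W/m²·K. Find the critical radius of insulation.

For a cylinder, r_cr = k_ins/h = 0.563/11.9 = 0.0473 m = 4.73 cm

r_cr = 4.73 cm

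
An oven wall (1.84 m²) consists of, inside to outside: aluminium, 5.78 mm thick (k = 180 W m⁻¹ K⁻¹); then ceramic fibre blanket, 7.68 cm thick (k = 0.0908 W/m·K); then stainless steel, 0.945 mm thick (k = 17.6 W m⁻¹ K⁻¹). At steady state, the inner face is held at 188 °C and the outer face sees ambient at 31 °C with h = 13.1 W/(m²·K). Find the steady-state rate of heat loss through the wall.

Q = 313 W

Series thermal resistances, inner to outer:
  R_aluminium = L/(kA) = 0.00578/(180·1.84) = 1.745×10^-5 K/W
  R_ceramic fibre blanket = L/(kA) = 0.0768/(0.0908·1.84) = 0.4597 K/W
  R_stainless steel = L/(kA) = 9.45×10^-4/(17.6·1.84) = 2.918×10^-5 K/W
  R_conv,out = 1/(hA) = 1/(13.1·1.84) = 0.04149 K/W
ΣR = 1.745×10^-5 + 0.4597 + 2.918×10^-5 + 0.04149 = 0.5012 K/W
Q = ΔT/ΣR = (188 °C − 31 °C)/0.5012 = 313 W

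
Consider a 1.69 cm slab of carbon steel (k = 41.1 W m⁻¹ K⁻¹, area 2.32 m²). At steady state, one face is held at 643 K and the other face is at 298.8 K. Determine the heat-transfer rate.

Q = 1940 kW

Q = kA·ΔT/L = 41.1 × 2.32 × |643 K − 298.8 K| / 0.0169 = 1.94×10^6 W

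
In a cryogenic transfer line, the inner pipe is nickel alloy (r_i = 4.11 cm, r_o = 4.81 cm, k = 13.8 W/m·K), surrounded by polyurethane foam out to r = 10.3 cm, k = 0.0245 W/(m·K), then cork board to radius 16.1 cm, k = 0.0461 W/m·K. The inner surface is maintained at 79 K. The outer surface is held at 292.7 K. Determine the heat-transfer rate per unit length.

Q' = 32.9 W/m

Series thermal resistances, inner to outer:
  R'_nickel alloy = ln(0.0481/0.0411)/(2πk) = 0.1573/(2π·13.8) = 0.001814 m·K/W
  R'_polyurethane foam = ln(0.103/0.0481)/(2πk) = 0.7614/(2π·0.0245) = 4.946 m·K/W
  R'_cork board = ln(0.161/0.103)/(2πk) = 0.4467/(2π·0.0461) = 1.542 m·K/W
ΣR = 0.001814 + 4.946 + 1.542 = 6.490 m·K/W
Q' = ΔT/ΣR = (79 K − 292.7 K)/6.490 = -32.9 W/m
(Negative Q' ⇒ heat flows inward; heat gain = 32.9 W/m.)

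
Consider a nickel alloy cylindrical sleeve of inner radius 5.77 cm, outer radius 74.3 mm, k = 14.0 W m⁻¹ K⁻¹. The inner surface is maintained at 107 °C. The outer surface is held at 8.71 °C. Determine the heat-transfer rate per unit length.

Q' = 2πk·ΔT/ln(r₂/r₁) = 2π × 14.0 × 98.29 / ln(0.0743/0.0577) = 34200 W/m

Q' = 34.2 kW/m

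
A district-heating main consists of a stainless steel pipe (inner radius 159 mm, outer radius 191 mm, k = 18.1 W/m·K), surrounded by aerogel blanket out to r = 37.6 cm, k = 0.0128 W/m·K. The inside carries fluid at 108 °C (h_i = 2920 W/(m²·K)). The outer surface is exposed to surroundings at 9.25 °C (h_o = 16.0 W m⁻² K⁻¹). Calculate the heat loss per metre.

Treat each layer as a resistance in series:
  R'_conv,in = 1/(2πr h) = 1/(2π·0.159·2920) = 3.428×10^-4 m·K/W
  R'_stainless steel = ln(0.191/0.159)/(2πk) = 0.1834/(2π·18.1) = 0.001612 m·K/W
  R'_aerogel blanket = ln(0.376/0.191)/(2πk) = 0.6773/(2π·0.0128) = 8.422 m·K/W
  R'_conv,out = 1/(2πr h) = 1/(2π·0.376·16.0) = 0.02646 m·K/W
ΣR = 3.428×10^-4 + 0.001612 + 8.422 + 0.02646 = 8.450 m·K/W
Q' = ΔT/ΣR = (108 °C − 9.25 °C)/8.450 = 11.7 W/m

Q' = 11.7 W/m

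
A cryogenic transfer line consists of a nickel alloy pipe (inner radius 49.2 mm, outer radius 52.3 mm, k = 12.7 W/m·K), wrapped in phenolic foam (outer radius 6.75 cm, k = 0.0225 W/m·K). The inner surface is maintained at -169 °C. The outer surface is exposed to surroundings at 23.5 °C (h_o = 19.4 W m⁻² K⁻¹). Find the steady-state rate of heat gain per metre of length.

Q' = 99.9 W/m

Resistance network (inner→outer):
  R'_nickel alloy = ln(0.0523/0.0492)/(2πk) = 0.06110/(2π·12.7) = 7.657×10^-4 m·K/W
  R'_phenolic foam = ln(0.0675/0.0523)/(2πk) = 0.2551/(2π·0.0225) = 1.805 m·K/W
  R'_conv,out = 1/(2πr h) = 1/(2π·0.0675·19.4) = 0.1215 m·K/W
ΣR = 7.657×10^-4 + 1.805 + 0.1215 = 1.927 m·K/W
Q' = ΔT/ΣR = (-169 °C − 23.5 °C)/1.927 = -99.9 W/m
(Negative Q' ⇒ heat flows inward; heat gain = 99.9 W/m.)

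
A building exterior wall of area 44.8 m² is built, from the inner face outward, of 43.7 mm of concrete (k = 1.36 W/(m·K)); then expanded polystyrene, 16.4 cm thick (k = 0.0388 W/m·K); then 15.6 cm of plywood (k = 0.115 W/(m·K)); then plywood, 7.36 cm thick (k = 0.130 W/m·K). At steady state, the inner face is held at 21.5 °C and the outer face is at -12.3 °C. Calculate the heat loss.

Q = 245 W

Resistance network (inner→outer):
  R_concrete = L/(kA) = 0.0437/(1.36·44.8) = 7.172×10^-4 K/W
  R_expanded polystyrene = L/(kA) = 0.164/(0.0388·44.8) = 0.09435 K/W
  R_plywood = L/(kA) = 0.156/(0.115·44.8) = 0.03028 K/W
  R_plywood = L/(kA) = 0.0736/(0.130·44.8) = 0.01264 K/W
ΣR = 7.172×10^-4 + 0.09435 + 0.03028 + 0.01264 = 0.1380 K/W
Q = ΔT/ΣR = (21.5 °C − -12.3 °C)/0.1380 = 245 W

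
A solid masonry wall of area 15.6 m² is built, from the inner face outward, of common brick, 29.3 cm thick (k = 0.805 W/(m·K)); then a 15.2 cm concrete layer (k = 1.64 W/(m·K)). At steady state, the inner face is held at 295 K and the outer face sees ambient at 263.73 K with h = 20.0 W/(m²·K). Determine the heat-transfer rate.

Q = 963 W

Series thermal resistances, inner to outer:
  R_common brick = L/(kA) = 0.293/(0.805·15.6) = 0.02333 K/W
  R_concrete = L/(kA) = 0.152/(1.64·15.6) = 0.005941 K/W
  R_conv,out = 1/(hA) = 1/(20.0·15.6) = 0.003205 K/W
ΣR = 0.02333 + 0.005941 + 0.003205 = 0.03248 K/W
Q = ΔT/ΣR = (295 K − 263.73 K)/0.03248 = 963 W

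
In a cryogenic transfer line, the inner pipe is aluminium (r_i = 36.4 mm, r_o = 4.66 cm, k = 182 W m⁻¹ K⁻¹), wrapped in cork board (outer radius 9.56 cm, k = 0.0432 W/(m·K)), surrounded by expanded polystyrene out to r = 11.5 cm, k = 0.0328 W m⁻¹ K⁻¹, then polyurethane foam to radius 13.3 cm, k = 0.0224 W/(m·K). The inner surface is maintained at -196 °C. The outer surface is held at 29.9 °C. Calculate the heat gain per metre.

Series thermal resistances, inner to outer:
  R'_aluminium = ln(0.0466/0.0364)/(2πk) = 0.2470/(2π·182) = 2.160×10^-4 m·K/W
  R'_cork board = ln(0.0956/0.0466)/(2πk) = 0.7186/(2π·0.0432) = 2.647 m·K/W
  R'_expanded polystyrene = ln(0.115/0.0956)/(2πk) = 0.1848/(2π·0.0328) = 0.8965 m·K/W
  R'_polyurethane foam = ln(0.133/0.115)/(2πk) = 0.1454/(2π·0.0224) = 1.033 m·K/W
ΣR = 2.160×10^-4 + 2.647 + 0.8965 + 1.033 = 4.577 m·K/W
Q' = ΔT/ΣR = (-196 °C − 29.9 °C)/4.577 = -49.4 W/m
(Negative Q' ⇒ heat flows inward; heat gain = 49.4 W/m.)

Q' = 49.4 W/m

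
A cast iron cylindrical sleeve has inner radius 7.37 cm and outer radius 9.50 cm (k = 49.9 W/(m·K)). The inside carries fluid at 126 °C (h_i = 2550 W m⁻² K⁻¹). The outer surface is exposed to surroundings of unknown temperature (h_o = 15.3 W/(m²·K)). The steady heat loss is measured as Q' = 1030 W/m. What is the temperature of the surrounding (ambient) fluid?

Series resistances:
  R'_conv,in = 1/(2πr h) = 1/(2π·0.0737·2550) = 8.469×10^-4 m·K/W
  R'_cast iron = ln(0.0950/0.0737)/(2πk) = 0.2539/(2π·49.9) = 8.097×10^-4 m·K/W
  R'_conv,out = 1/(2πr h) = 1/(2π·0.0950·15.3) = 0.1095 m·K/W
ΣR = 0.1112 m·K/W
ΔT = Q'·ΣR = 1030 × 0.1112 = 114.5 K
Heat flows outward, so T_out = T_in − ΔT = 126 − 114.5 = 11.5 °C

T_out = 11.5 °C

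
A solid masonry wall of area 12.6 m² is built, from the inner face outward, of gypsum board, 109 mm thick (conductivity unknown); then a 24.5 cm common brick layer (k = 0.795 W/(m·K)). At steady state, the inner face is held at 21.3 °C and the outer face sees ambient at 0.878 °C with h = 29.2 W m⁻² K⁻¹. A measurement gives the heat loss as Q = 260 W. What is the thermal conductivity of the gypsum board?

k = 0.168 W/m·K

ΣR = ΔT/Q = |21.3 − 0.878|/260 = 0.07855 K/W
Known resistances:
  R_common brick = L/(kA) = 0.245/(0.795·12.6) = 0.02446 K/W
  R_conv,out = 1/(hA) = 1/(29.2·12.6) = 0.002718 K/W
R_gypsum board = ΣR − ΣR_known = 0.07855 − 0.02718 = 0.05137 K/W
L/(kA) = 0.05137 ⇒ k = 0.109/(0.05137·12.6) = 0.168 W/m·K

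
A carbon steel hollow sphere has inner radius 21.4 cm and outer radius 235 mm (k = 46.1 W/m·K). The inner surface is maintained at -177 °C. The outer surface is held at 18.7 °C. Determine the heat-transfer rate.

Q = 4πk·ΔT/(1/r₁ − 1/r₂) = 4π × 46.1 × 195.7 / (1/0.214 − 1/0.235) = 2.71×10^5 W

Q = 2.71×10^5 W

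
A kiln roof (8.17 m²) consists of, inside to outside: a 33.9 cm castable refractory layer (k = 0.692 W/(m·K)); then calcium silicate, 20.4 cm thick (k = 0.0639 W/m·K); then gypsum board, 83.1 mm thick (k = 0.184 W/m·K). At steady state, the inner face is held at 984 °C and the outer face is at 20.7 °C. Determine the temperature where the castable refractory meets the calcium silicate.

T = 870 °C

Resistance network (inner→outer):
  R_castable refractory = L/(kA) = 0.339/(0.692·8.17) = 0.05996 K/W
  R_calcium silicate = L/(kA) = 0.204/(0.0639·8.17) = 0.3908 K/W
  R_gypsum board = L/(kA) = 0.0831/(0.184·8.17) = 0.05528 K/W
ΣR = 0.05996 + 0.3908 + 0.05528 = 0.5060 K/W
Q = ΔT/ΣR = (984 °C − 20.7 °C)/0.5060 = 1904 W
From the inner boundary to the castable refractory/calcium silicate interface, ΣR_partial = 0.05996 K/W.
T_interface = T_in − Q·ΣR_partial = 984 °C − (1904)(0.05996) = 870 °C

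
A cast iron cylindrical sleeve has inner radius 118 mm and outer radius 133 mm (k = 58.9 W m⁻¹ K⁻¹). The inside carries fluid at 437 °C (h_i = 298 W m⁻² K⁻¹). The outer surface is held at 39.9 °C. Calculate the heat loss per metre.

Q' = 81.9 kW/m

Treat each layer as a resistance in series:
  R'_conv,in = 1/(2πr h) = 1/(2π·0.118·298) = 0.004526 m·K/W
  R'_cast iron = ln(0.133/0.118)/(2πk) = 0.1197/(2π·58.9) = 3.233×10^-4 m·K/W
ΣR = 0.004526 + 3.233×10^-4 = 0.004849 m·K/W
Q' = ΔT/ΣR = (437 °C − 39.9 °C)/0.004849 = 81900 W/m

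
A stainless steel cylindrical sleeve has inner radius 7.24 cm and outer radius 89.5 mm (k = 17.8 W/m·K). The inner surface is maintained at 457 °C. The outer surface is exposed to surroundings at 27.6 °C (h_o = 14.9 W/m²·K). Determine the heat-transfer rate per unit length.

Q' = 3.54 kW/m

Treat each layer as a resistance in series:
  R'_stainless steel = ln(0.0895/0.0724)/(2πk) = 0.2120/(2π·17.8) = 0.001896 m·K/W
  R'_conv,out = 1/(2πr h) = 1/(2π·0.0895·14.9) = 0.1193 m·K/W
ΣR = 0.001896 + 0.1193 = 0.1212 m·K/W
Q' = ΔT/ΣR = (457 °C − 27.6 °C)/0.1212 = 3540 W/m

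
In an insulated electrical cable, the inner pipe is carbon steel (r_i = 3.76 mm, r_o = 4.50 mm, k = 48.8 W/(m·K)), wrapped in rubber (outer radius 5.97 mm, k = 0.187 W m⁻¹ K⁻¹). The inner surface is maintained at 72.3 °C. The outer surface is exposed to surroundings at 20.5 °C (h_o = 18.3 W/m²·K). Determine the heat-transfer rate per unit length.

Treat each layer as a resistance in series:
  R'_carbon steel = ln(0.00450/0.00376)/(2πk) = 0.1797/(2π·48.8) = 5.859×10^-4 m·K/W
  R'_rubber = ln(0.00597/0.00450)/(2πk) = 0.2827/(2π·0.187) = 0.2406 m·K/W
  R'_conv,out = 1/(2πr h) = 1/(2π·0.00597·18.3) = 1.457 m·K/W
ΣR = 5.859×10^-4 + 0.2406 + 1.457 = 1.698 m·K/W
Q' = ΔT/ΣR = (72.3 °C − 20.5 °C)/1.698 = 30.5 W/m

Q' = 30.5 W/m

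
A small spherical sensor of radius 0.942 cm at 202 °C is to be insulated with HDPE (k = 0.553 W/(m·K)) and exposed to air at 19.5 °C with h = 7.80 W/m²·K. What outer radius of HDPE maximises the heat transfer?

For a sphere, r_cr = 2k_ins/h = 2·0.553/7.80 = 0.142 m = 14.2 cm

r_cr = 14.2 cm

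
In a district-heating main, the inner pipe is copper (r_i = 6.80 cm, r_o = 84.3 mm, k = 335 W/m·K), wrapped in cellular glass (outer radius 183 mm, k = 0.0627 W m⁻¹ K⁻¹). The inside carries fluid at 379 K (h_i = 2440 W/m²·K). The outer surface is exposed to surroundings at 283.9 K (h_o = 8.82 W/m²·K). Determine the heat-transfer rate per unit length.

Q' = 46.0 W/m

Resistance network (inner→outer):
  R'_conv,in = 1/(2πr h) = 1/(2π·0.0680·2440) = 9.592×10^-4 m·K/W
  R'_copper = ln(0.0843/0.0680)/(2πk) = 0.2149/(2π·335) = 1.021×10^-4 m·K/W
  R'_cellular glass = ln(0.183/0.0843)/(2πk) = 0.7751/(2π·0.0627) = 1.967 m·K/W
  R'_conv,out = 1/(2πr h) = 1/(2π·0.183·8.82) = 0.09861 m·K/W
ΣR = 9.592×10^-4 + 1.021×10^-4 + 1.967 + 0.09861 = 2.067 m·K/W
Q' = ΔT/ΣR = (379 K − 283.9 K)/2.067 = 46.0 W/m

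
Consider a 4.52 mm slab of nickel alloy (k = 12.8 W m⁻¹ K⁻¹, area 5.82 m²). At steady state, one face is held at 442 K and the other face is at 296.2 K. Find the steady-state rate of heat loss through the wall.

Q = 2400 kW

Q = kA·ΔT/L = 12.8 × 5.82 × |442 K − 296.2 K| / 0.00452 = 2.40×10^6 W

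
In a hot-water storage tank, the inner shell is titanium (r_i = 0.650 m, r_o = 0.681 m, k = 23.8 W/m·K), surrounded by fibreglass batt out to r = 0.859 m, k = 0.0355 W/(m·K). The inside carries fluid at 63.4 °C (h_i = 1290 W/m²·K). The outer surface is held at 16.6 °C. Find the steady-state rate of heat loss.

Series thermal resistances, inner to outer:
  R_conv,in = 1/(4πr²h) = 1/(4π·0.650²·1290) = 1.460×10^-4 K/W
  R_titanium = (1/0.650 − 1/0.681)/(4πk) = 0.07003/(4π·23.8) = 2.342×10^-4 K/W
  R_fibreglass batt = (1/0.681 − 1/0.859)/(4πk) = 0.3043/(4π·0.0355) = 0.6821 K/W
ΣR = 1.460×10^-4 + 2.342×10^-4 + 0.6821 = 0.6825 K/W
Q = ΔT/ΣR = (63.4 °C − 16.6 °C)/0.6825 = 68.6 W

Q = 68.6 W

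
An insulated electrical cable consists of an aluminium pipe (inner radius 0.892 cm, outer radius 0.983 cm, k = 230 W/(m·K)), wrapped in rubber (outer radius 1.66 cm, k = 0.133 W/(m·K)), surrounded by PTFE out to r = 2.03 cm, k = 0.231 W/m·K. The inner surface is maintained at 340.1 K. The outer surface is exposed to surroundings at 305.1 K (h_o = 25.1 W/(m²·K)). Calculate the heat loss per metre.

Q' = 32.5 W/m

Resistance network (inner→outer):
  R'_aluminium = ln(0.00983/0.00892)/(2πk) = 0.09714/(2π·230) = 6.722×10^-5 m·K/W
  R'_rubber = ln(0.0166/0.00983)/(2πk) = 0.5240/(2π·0.133) = 0.6270 m·K/W
  R'_PTFE = ln(0.0203/0.0166)/(2πk) = 0.2012/(2π·0.231) = 0.1386 m·K/W
  R'_conv,out = 1/(2πr h) = 1/(2π·0.0203·25.1) = 0.3124 m·K/W
ΣR = 6.722×10^-5 + 0.6270 + 0.1386 + 0.3124 = 1.078 m·K/W
Q' = ΔT/ΣR = (340.1 K − 305.1 K)/1.078 = 32.5 W/m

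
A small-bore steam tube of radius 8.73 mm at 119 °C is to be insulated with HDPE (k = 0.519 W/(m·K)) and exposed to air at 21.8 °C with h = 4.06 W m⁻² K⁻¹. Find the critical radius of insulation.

For a cylinder, r_cr = k_ins/h = 0.519/4.06 = 0.128 m = 12.8 cm

r_cr = 12.8 cm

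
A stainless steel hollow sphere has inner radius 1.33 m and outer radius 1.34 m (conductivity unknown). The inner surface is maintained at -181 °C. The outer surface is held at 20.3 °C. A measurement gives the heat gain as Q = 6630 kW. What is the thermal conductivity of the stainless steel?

k = 14.7 W/m·K

ΣR = ΔT/Q = |-181 − 20.3|/6.63×10^6 = 3.036×10^-5 K/W
(1/r₁−1/r₂)/(4πk) = 3.036×10^-5 ⇒ k = 0.005611/(4π·3.036×10^-5) = 14.7 W/m·K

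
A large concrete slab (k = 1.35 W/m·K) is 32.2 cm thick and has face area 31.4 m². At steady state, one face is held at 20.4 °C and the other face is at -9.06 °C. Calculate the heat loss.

Q = 3.88 kW

Q = kA·ΔT/L = 1.35 × 31.4 × |20.4 °C − -9.06 °C| / 0.322 = 3880 W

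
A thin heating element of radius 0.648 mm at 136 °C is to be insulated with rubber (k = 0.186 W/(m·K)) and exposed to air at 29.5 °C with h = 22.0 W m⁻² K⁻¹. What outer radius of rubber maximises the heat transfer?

r_cr = 0.845 cm

For a cylinder, r_cr = k_ins/h = 0.186/22.0 = 0.00845 m = 0.845 cm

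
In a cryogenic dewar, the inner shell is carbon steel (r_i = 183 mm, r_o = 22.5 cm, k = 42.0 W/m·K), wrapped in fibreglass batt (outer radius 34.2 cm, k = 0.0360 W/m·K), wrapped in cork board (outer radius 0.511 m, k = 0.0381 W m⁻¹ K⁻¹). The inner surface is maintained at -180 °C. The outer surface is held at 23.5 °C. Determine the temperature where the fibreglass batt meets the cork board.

Series thermal resistances, inner to outer:
  R_carbon steel = (1/0.183 − 1/0.225)/(4πk) = 1.020/(4π·42.0) = 0.001933 K/W
  R_fibreglass batt = (1/0.225 − 1/0.342)/(4πk) = 1.520/(4π·0.0360) = 3.361 K/W
  R_cork board = (1/0.342 − 1/0.511)/(4πk) = 0.9670/(4π·0.0381) = 2.020 K/W
ΣR = 0.001933 + 3.361 + 2.020 = 5.383 K/W
Q = ΔT/ΣR = (-180 °C − 23.5 °C)/5.383 = -37.80 W
From the inner boundary to the fibreglass batt/cork board interface, ΣR_partial = 3.363 K/W.
T_interface = T_in − Q·ΣR_partial = -180 °C − (-37.80)(3.363) = -52.9 °C

T = -52.9 °C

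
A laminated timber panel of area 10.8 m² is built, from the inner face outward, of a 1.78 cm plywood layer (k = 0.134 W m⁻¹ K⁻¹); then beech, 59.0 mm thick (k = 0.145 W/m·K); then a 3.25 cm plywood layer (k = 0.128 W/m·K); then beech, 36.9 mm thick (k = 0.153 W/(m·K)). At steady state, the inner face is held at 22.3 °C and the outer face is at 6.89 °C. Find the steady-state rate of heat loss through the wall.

Q = 161 W

Treat each layer as a resistance in series:
  R_plywood = L/(kA) = 0.0178/(0.134·10.8) = 0.01230 K/W
  R_beech = L/(kA) = 0.0590/(0.145·10.8) = 0.03768 K/W
  R_plywood = L/(kA) = 0.0325/(0.128·10.8) = 0.02351 K/W
  R_beech = L/(kA) = 0.0369/(0.153·10.8) = 0.02233 K/W
ΣR = 0.01230 + 0.03768 + 0.02351 + 0.02233 = 0.09582 K/W
Q = ΔT/ΣR = (22.3 °C − 6.89 °C)/0.09582 = 161 W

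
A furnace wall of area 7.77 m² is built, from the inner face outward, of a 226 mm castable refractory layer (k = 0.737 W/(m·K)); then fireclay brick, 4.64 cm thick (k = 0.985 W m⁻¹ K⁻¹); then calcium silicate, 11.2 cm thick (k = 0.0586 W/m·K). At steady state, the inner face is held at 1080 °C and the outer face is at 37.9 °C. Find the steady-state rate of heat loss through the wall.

Q = 3.57 kW

Treat each layer as a resistance in series:
  R_castable refractory = L/(kA) = 0.226/(0.737·7.77) = 0.03947 K/W
  R_fireclay brick = L/(kA) = 0.0464/(0.985·7.77) = 0.006063 K/W
  R_calcium silicate = L/(kA) = 0.112/(0.0586·7.77) = 0.2460 K/W
ΣR = 0.03947 + 0.006063 + 0.2460 = 0.2915 K/W
Q = ΔT/ΣR = (1080 °C − 37.9 °C)/0.2915 = 3570 W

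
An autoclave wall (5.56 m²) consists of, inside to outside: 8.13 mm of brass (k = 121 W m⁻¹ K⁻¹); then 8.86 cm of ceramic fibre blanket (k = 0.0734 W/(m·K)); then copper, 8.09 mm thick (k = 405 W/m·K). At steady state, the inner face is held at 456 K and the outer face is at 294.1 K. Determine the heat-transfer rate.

Series thermal resistances, inner to outer:
  R_brass = L/(kA) = 0.00813/(121·5.56) = 1.208×10^-5 K/W
  R_ceramic fibre blanket = L/(kA) = 0.0886/(0.0734·5.56) = 0.2171 K/W
  R_copper = L/(kA) = 0.00809/(405·5.56) = 3.593×10^-6 K/W
ΣR = 1.208×10^-5 + 0.2171 + 3.593×10^-6 = 0.2171 K/W
Q = ΔT/ΣR = (456 K − 294.1 K)/0.2171 = 746 W

Q = 746 W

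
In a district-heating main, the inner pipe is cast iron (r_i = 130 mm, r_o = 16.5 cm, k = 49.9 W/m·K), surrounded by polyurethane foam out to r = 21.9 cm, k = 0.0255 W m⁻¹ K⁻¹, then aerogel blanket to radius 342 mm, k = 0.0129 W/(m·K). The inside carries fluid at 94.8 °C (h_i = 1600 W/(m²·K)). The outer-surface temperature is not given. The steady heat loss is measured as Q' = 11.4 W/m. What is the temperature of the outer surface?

T_out = 11.9 °C

Sum the resistances:
  R'_conv,in = 1/(2πr h) = 1/(2π·0.130·1600) = 7.652×10^-4 m·K/W
  R'_cast iron = ln(0.165/0.130)/(2πk) = 0.2384/(2π·49.9) = 7.604×10^-4 m·K/W
  R'_polyurethane foam = ln(0.219/0.165)/(2πk) = 0.2831/(2π·0.0255) = 1.767 m·K/W
  R'_aerogel blanket = ln(0.342/0.219)/(2πk) = 0.4457/(2π·0.0129) = 5.499 m·K/W
ΣR = 7.268 m·K/W
ΔT = Q'·ΣR = 11.4 × 7.268 = 82.86 K
Heat flows outward, so T_out = T_in − ΔT = 94.8 − 82.86 = 11.9 °C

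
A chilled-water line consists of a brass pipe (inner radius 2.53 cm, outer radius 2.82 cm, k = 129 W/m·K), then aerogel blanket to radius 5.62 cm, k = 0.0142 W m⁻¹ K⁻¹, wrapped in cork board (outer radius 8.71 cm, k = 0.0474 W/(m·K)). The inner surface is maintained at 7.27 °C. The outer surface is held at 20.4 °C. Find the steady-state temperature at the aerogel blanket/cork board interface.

Treat each layer as a resistance in series:
  R'_brass = ln(0.0282/0.0253)/(2πk) = 0.1085/(2π·129) = 1.339×10^-4 m·K/W
  R'_aerogel blanket = ln(0.0562/0.0282)/(2πk) = 0.6896/(2π·0.0142) = 7.729 m·K/W
  R'_cork board = ln(0.0871/0.0562)/(2πk) = 0.4381/(2π·0.0474) = 1.471 m·K/W
ΣR = 1.339×10^-4 + 7.729 + 1.471 = 9.200 m·K/W
Q' = ΔT/ΣR = (7.27 °C − 20.4 °C)/9.200 = -1.427 W/m
From the inner boundary to the aerogel blanket/cork board interface, ΣR_partial = 7.729 m·K/W.
T_interface = T_in − Q'·ΣR_partial = 7.27 °C − (-1.427)(7.729) = 18.3 °C

T = 18.3 °C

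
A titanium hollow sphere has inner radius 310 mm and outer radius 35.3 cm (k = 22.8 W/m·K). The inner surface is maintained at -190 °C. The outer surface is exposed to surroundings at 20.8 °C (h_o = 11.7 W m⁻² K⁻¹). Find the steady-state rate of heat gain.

Q = 3.77 kW

Treat each layer as a resistance in series:
  R_titanium = (1/0.310 − 1/0.353)/(4πk) = 0.3929/(4π·22.8) = 0.001371 K/W
  R_conv,out = 1/(4πr²h) = 1/(4π·0.353²·11.7) = 0.05458 K/W
ΣR = 0.001371 + 0.05458 = 0.05595 K/W
Q = ΔT/ΣR = (-190 °C − 20.8 °C)/0.05595 = -3770 W
(Negative Q ⇒ heat flows inward; heat gain = 3770 W.)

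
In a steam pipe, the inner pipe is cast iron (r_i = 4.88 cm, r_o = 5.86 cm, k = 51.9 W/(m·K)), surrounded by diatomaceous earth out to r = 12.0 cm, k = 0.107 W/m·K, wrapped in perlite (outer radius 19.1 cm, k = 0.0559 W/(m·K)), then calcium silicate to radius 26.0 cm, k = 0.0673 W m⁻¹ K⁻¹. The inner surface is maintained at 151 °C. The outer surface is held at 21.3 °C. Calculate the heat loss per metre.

Treat each layer as a resistance in series:
  R'_cast iron = ln(0.0586/0.0488)/(2πk) = 0.1830/(2π·51.9) = 5.612×10^-4 m·K/W
  R'_diatomaceous earth = ln(0.120/0.0586)/(2πk) = 0.7168/(2π·0.107) = 1.066 m·K/W
  R'_perlite = ln(0.191/0.120)/(2πk) = 0.4648/(2π·0.0559) = 1.323 m·K/W
  R'_calcium silicate = ln(0.260/0.191)/(2πk) = 0.3084/(2π·0.0673) = 0.7293 m·K/W
ΣR = 5.612×10^-4 + 1.066 + 1.323 + 0.7293 = 3.119 m·K/W
Q' = ΔT/ΣR = (151 °C − 21.3 °C)/3.119 = 41.6 W/m

Q' = 41.6 W/m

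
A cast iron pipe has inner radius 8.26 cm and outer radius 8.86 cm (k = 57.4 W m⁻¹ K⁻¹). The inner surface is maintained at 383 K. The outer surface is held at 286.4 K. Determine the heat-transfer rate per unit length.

Q' = 4.97×10^5 W/m

Q' = 2πk·ΔT/ln(r₂/r₁) = 2π × 57.4 × 96.6 / ln(0.0886/0.0826) = 4.97×10^5 W/m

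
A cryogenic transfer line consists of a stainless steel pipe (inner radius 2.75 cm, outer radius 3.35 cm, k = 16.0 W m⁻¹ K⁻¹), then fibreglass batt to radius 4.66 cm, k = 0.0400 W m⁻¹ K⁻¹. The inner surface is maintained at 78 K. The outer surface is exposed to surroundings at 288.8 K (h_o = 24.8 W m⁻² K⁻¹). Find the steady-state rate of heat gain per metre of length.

Q' = 145 W/m

Series thermal resistances, inner to outer:
  R'_stainless steel = ln(0.0335/0.0275)/(2πk) = 0.1974/(2π·16.0) = 0.001963 m·K/W
  R'_fibreglass batt = ln(0.0466/0.0335)/(2πk) = 0.3301/(2π·0.0400) = 1.313 m·K/W
  R'_conv,out = 1/(2πr h) = 1/(2π·0.0466·24.8) = 0.1377 m·K/W
ΣR = 0.001963 + 1.313 + 0.1377 = 1.453 m·K/W
Q' = ΔT/ΣR = (78 K − 288.8 K)/1.453 = -145 W/m
(Negative Q' ⇒ heat flows inward; heat gain = 145 W/m.)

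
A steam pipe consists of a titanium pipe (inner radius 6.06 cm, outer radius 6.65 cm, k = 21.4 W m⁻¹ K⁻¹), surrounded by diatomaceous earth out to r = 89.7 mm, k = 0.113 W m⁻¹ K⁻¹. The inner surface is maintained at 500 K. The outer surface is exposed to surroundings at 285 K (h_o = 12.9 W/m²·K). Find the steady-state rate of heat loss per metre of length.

Treat each layer as a resistance in series:
  R'_titanium = ln(0.0665/0.0606)/(2πk) = 0.09291/(2π·21.4) = 6.910×10^-4 m·K/W
  R'_diatomaceous earth = ln(0.0897/0.0665)/(2πk) = 0.2993/(2π·0.113) = 0.4215 m·K/W
  R'_conv,out = 1/(2πr h) = 1/(2π·0.0897·12.9) = 0.1375 m·K/W
ΣR = 6.910×10^-4 + 0.4215 + 0.1375 = 0.5597 m·K/W
Q' = ΔT/ΣR = (500 K − 285 K)/0.5597 = 384 W/m

Q' = 384 W/m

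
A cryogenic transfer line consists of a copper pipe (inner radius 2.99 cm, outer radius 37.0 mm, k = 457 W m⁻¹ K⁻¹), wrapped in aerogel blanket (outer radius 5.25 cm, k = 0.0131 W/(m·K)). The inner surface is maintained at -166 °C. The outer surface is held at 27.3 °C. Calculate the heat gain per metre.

Q' = 45.5 W/m

Resistance network (inner→outer):
  R'_copper = ln(0.0370/0.0299)/(2πk) = 0.2131/(2π·457) = 7.420×10^-5 m·K/W
  R'_aerogel blanket = ln(0.0525/0.0370)/(2πk) = 0.3499/(2π·0.0131) = 4.251 m·K/W
ΣR = 7.420×10^-5 + 4.251 = 4.251 m·K/W
Q' = ΔT/ΣR = (-166 °C − 27.3 °C)/4.251 = -45.5 W/m
(Negative Q' ⇒ heat flows inward; heat gain = 45.5 W/m.)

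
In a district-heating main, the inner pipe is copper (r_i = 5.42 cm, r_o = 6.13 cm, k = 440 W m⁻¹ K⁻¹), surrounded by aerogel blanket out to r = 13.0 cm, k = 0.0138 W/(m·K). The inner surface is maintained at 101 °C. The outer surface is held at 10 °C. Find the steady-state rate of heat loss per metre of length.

Q' = 10.5 W/m

Resistance network (inner→outer):
  R'_copper = ln(0.0613/0.0542)/(2πk) = 0.1231/(2π·440) = 4.453×10^-5 m·K/W
  R'_aerogel blanket = ln(0.130/0.0613)/(2πk) = 0.7518/(2π·0.0138) = 8.670 m·K/W
ΣR = 4.453×10^-5 + 8.670 = 8.670 m·K/W
Q' = ΔT/ΣR = (101 °C − 10 °C)/8.670 = 10.5 W/m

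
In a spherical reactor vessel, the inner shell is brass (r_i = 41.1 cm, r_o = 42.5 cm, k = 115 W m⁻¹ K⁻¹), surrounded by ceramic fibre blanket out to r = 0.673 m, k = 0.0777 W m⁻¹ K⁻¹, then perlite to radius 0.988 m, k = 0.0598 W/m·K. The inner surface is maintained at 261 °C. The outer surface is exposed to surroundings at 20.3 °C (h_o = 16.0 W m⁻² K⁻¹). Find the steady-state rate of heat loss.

Treat each layer as a resistance in series:
  R_brass = (1/0.411 − 1/0.425)/(4πk) = 0.08015/(4π·115) = 5.546×10^-5 K/W
  R_ceramic fibre blanket = (1/0.425 − 1/0.673)/(4πk) = 0.8671/(4π·0.0777) = 0.8880 K/W
  R_perlite = (1/0.673 − 1/0.988)/(4πk) = 0.4737/(4π·0.0598) = 0.6304 K/W
  R_conv,out = 1/(4πr²h) = 1/(4π·0.988²·16.0) = 0.005095 K/W
ΣR = 5.546×10^-5 + 0.8880 + 0.6304 + 0.005095 = 1.524 K/W
Q = ΔT/ΣR = (261 °C − 20.3 °C)/1.524 = 158 W

Q = 158 W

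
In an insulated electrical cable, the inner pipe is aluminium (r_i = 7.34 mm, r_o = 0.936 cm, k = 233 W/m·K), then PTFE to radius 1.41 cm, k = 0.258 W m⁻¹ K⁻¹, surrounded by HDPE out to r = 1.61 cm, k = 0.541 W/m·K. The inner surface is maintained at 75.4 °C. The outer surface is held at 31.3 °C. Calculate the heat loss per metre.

Q' = 151 W/m

Treat each layer as a resistance in series:
  R'_aluminium = ln(0.00936/0.00734)/(2πk) = 0.2431/(2π·233) = 1.661×10^-4 m·K/W
  R'_PTFE = ln(0.0141/0.00936)/(2πk) = 0.4097/(2π·0.258) = 0.2528 m·K/W
  R'_HDPE = ln(0.0161/0.0141)/(2πk) = 0.1326/(2π·0.541) = 0.03902 m·K/W
ΣR = 1.661×10^-4 + 0.2528 + 0.03902 = 0.2920 m·K/W
Q' = ΔT/ΣR = (75.4 °C − 31.3 °C)/0.2920 = 151 W/m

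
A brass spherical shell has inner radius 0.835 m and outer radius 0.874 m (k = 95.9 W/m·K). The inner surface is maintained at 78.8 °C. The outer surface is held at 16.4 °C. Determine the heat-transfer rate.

Q = 1.41×10^6 W

Q = 4πk·ΔT/(1/r₁ − 1/r₂) = 4π × 95.9 × 62.4 / (1/0.835 − 1/0.874) = 1.41×10^6 W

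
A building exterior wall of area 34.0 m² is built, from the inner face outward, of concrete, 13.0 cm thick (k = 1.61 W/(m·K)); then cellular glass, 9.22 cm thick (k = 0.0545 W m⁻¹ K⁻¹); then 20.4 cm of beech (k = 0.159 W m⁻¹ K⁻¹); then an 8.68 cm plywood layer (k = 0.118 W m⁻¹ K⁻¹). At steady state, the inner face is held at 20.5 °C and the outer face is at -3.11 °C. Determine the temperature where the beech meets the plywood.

T = 1.47 °C

Resistance network (inner→outer):
  R_concrete = L/(kA) = 0.130/(1.61·34.0) = 0.002375 K/W
  R_cellular glass = L/(kA) = 0.0922/(0.0545·34.0) = 0.04976 K/W
  R_beech = L/(kA) = 0.204/(0.159·34.0) = 0.03774 K/W
  R_plywood = L/(kA) = 0.0868/(0.118·34.0) = 0.02164 K/W
ΣR = 0.002375 + 0.04976 + 0.03774 + 0.02164 = 0.1115 K/W
Q = ΔT/ΣR = (20.5 °C − -3.11 °C)/0.1115 = 211.7 W
From the inner boundary to the beech/plywood interface, ΣR_partial = 0.08987 K/W.
T_interface = T_in − Q·ΣR_partial = 20.5 °C − (211.7)(0.08987) = 1.47 °C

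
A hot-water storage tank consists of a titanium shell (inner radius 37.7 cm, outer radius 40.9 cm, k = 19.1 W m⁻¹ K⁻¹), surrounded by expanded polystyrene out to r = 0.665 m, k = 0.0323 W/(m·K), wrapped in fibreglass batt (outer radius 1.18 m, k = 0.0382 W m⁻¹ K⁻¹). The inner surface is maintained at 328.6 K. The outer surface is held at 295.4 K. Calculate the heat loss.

Q = 9.00 W

Treat each layer as a resistance in series:
  R_titanium = (1/0.377 − 1/0.409)/(4πk) = 0.2075/(4π·19.1) = 8.647×10^-4 K/W
  R_expanded polystyrene = (1/0.409 − 1/0.665)/(4πk) = 0.9412/(4π·0.0323) = 2.319 K/W
  R_fibreglass batt = (1/0.665 − 1/1.18)/(4πk) = 0.6563/(4π·0.0382) = 1.367 K/W
ΣR = 8.647×10^-4 + 2.319 + 1.367 = 3.687 K/W
Q = ΔT/ΣR = (328.6 K − 295.4 K)/3.687 = 9.00 W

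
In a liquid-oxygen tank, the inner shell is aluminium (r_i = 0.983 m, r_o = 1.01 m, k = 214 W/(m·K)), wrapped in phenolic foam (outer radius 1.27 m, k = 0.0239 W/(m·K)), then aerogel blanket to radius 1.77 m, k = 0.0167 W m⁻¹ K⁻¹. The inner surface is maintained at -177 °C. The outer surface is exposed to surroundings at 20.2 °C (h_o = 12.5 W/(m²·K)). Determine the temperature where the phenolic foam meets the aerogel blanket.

Resistance network (inner→outer):
  R_aluminium = (1/0.983 − 1/1.01)/(4πk) = 0.02719/(4π·214) = 1.011×10^-5 K/W
  R_phenolic foam = (1/1.01 − 1/1.27)/(4πk) = 0.2027/(4π·0.0239) = 0.6749 K/W
  R_aerogel blanket = (1/1.27 − 1/1.77)/(4πk) = 0.2224/(4π·0.0167) = 1.060 K/W
  R_conv,out = 1/(4πr²h) = 1/(4π·1.77²·12.5) = 0.002032 K/W
ΣR = 1.011×10^-5 + 0.6749 + 1.060 + 0.002032 = 1.737 K/W
Q = ΔT/ΣR = (-177 °C − 20.2 °C)/1.737 = -113.5 W
From the inner boundary to the phenolic foam/aerogel blanket interface, ΣR_partial = 0.6749 K/W.
T_interface = T_in − Q·ΣR_partial = -177 °C − (-113.5)(0.6749) = -100 °C

T = -100 °C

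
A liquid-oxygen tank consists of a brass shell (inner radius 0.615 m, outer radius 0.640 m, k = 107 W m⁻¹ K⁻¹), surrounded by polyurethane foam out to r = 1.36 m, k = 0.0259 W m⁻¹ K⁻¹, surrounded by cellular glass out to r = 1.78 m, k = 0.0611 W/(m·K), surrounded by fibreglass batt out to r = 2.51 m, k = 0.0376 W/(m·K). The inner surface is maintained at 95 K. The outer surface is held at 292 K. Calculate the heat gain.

Resistance network (inner→outer):
  R_brass = (1/0.615 − 1/0.640)/(4πk) = 0.06352/(4π·107) = 4.724×10^-5 K/W
  R_polyurethane foam = (1/0.640 − 1/1.36)/(4πk) = 0.8272/(4π·0.0259) = 2.542 K/W
  R_cellular glass = (1/1.36 − 1/1.78)/(4πk) = 0.1735/(4π·0.0611) = 0.2260 K/W
  R_fibreglass batt = (1/1.78 − 1/2.51)/(4πk) = 0.1634/(4π·0.0376) = 0.3458 K/W
ΣR = 4.724×10^-5 + 2.542 + 0.2260 + 0.3458 = 3.114 K/W
Q = ΔT/ΣR = (95 K − 292 K)/3.114 = -63.3 W
(Negative Q ⇒ heat flows inward; heat gain = 63.3 W.)

Q = 63.3 W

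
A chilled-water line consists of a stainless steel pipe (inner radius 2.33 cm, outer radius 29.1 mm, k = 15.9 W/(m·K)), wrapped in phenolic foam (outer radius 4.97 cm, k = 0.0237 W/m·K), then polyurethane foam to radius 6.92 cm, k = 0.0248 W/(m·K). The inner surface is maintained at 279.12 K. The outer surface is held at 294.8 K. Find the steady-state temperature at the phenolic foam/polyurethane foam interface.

T = 289.0 K

Treat each layer as a resistance in series:
  R'_stainless steel = ln(0.0291/0.0233)/(2πk) = 0.2223/(2π·15.9) = 0.002225 m·K/W
  R'_phenolic foam = ln(0.0497/0.0291)/(2πk) = 0.5353/(2π·0.0237) = 3.595 m·K/W
  R'_polyurethane foam = ln(0.0692/0.0497)/(2πk) = 0.3310/(2π·0.0248) = 2.124 m·K/W
ΣR = 0.002225 + 3.595 + 2.124 = 5.721 m·K/W
Q' = ΔT/ΣR = (279.12 K − 294.8 K)/5.721 = -2.741 W/m
From the inner boundary to the phenolic foam/polyurethane foam interface, ΣR_partial = 3.597 m·K/W.
T_interface = T_in − Q'·ΣR_partial = 279.12 K − (-2.741)(3.597) = 289.0 K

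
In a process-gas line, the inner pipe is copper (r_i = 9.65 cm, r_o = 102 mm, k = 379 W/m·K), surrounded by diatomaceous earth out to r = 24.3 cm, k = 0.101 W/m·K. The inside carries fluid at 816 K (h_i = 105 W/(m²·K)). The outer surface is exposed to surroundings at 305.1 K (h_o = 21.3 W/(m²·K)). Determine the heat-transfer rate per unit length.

Q' = 361 W/m

Resistance network (inner→outer):
  R'_conv,in = 1/(2πr h) = 1/(2π·0.0965·105) = 0.01571 m·K/W
  R'_copper = ln(0.102/0.0965)/(2πk) = 0.05543/(2π·379) = 2.328×10^-5 m·K/W
  R'_diatomaceous earth = ln(0.243/0.102)/(2πk) = 0.8681/(2π·0.101) = 1.368 m·K/W
  R'_conv,out = 1/(2πr h) = 1/(2π·0.243·21.3) = 0.03075 m·K/W
ΣR = 0.01571 + 2.328×10^-5 + 1.368 + 0.03075 = 1.414 m·K/W
Q' = ΔT/ΣR = (816 K − 305.1 K)/1.414 = 361 W/m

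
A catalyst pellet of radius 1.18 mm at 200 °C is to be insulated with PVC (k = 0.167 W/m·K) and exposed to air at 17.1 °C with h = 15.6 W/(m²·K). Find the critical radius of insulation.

For a sphere, r_cr = 2k_ins/h = 2·0.167/15.6 = 0.0214 m = 2.14 cm

r_cr = 2.14 cm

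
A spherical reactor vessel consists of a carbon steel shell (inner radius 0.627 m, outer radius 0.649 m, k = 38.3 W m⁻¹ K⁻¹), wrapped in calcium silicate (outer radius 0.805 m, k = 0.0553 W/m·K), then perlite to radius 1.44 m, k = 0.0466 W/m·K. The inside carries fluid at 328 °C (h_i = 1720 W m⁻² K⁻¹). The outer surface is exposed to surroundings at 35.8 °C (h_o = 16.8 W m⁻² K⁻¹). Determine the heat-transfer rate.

Q = 214 W

Treat each layer as a resistance in series:
  R_conv,in = 1/(4πr²h) = 1/(4π·0.627²·1720) = 1.177×10^-4 K/W
  R_carbon steel = (1/0.627 − 1/0.649)/(4πk) = 0.05406/(4π·38.3) = 1.123×10^-4 K/W
  R_calcium silicate = (1/0.649 − 1/0.805)/(4πk) = 0.2986/(4π·0.0553) = 0.4297 K/W
  R_perlite = (1/0.805 − 1/1.44)/(4πk) = 0.5478/(4π·0.0466) = 0.9354 K/W
  R_conv,out = 1/(4πr²h) = 1/(4π·1.44²·16.8) = 0.002284 K/W
ΣR = 1.177×10^-4 + 1.123×10^-4 + 0.4297 + 0.9354 + 0.002284 = 1.368 K/W
Q = ΔT/ΣR = (328 °C − 35.8 °C)/1.368 = 214 W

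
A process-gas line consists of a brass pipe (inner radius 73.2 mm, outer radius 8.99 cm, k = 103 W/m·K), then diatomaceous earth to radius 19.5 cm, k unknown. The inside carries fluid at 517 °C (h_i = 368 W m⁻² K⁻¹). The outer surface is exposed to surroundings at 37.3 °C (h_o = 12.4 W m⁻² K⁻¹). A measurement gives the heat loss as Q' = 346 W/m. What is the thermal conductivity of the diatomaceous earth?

ΣR = ΔT/Q' = |517 − 37.3|/346 = 1.386 m·K/W
Known resistances:
  R'_conv,in = 1/(2πr h) = 1/(2π·0.0732·368) = 0.005908 m·K/W
  R'_brass = ln(0.0899/0.0732)/(2πk) = 0.2055/(2π·103) = 3.175×10^-4 m·K/W
  R'_conv,out = 1/(2πr h) = 1/(2π·0.195·12.4) = 0.06582 m·K/W
R_diatomaceous earth = ΣR − ΣR_known = 1.386 − 0.07205 = 1.314 m·K/W
ln(r₂/r₁)/(2πk) = 1.314 ⇒ k = 0.7743/(2π·1.314) = 0.0938 W/m·K

k = 0.0938 W/m·K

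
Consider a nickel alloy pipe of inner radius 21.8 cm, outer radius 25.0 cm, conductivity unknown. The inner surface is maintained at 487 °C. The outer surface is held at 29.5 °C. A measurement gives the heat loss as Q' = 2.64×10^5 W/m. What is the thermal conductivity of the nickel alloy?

ΣR = ΔT/Q' = |487 − 29.5|/2.64×10^5 = 0.001733 m·K/W
ln(r₂/r₁)/(2πk) = 0.001733 ⇒ k = 0.1370/(2π·0.001733) = 12.6 W/m·K

k = 12.6 W/m·K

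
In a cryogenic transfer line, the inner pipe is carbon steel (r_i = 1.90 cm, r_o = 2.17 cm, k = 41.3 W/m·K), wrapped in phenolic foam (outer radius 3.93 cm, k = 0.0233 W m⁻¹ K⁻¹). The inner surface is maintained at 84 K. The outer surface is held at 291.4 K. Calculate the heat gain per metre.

Treat each layer as a resistance in series:
  R'_carbon steel = ln(0.0217/0.0190)/(2πk) = 0.1329/(2π·41.3) = 5.120×10^-4 m·K/W
  R'_phenolic foam = ln(0.0393/0.0217)/(2πk) = 0.5939/(2π·0.0233) = 4.057 m·K/W
ΣR = 5.120×10^-4 + 4.057 = 4.058 m·K/W
Q' = ΔT/ΣR = (84 K − 291.4 K)/4.058 = -51.1 W/m
(Negative Q' ⇒ heat flows inward; heat gain = 51.1 W/m.)

Q' = 51.1 W/m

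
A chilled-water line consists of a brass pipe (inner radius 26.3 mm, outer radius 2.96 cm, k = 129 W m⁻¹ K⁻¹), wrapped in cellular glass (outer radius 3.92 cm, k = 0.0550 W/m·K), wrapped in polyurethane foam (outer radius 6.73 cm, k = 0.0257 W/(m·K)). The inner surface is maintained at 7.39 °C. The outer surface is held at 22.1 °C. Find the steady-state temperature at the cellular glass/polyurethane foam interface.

T = 10.3 °C

Treat each layer as a resistance in series:
  R'_brass = ln(0.0296/0.0263)/(2πk) = 0.1182/(2π·129) = 1.458×10^-4 m·K/W
  R'_cellular glass = ln(0.0392/0.0296)/(2πk) = 0.2809/(2π·0.0550) = 0.8129 m·K/W
  R'_polyurethane foam = ln(0.0673/0.0392)/(2πk) = 0.5405/(2π·0.0257) = 3.347 m·K/W
ΣR = 1.458×10^-4 + 0.8129 + 3.347 = 4.160 m·K/W
Q' = ΔT/ΣR = (7.39 °C − 22.1 °C)/4.160 = -3.536 W/m
From the inner boundary to the cellular glass/polyurethane foam interface, ΣR_partial = 0.8130 m·K/W.
T_interface = T_in − Q'·ΣR_partial = 7.39 °C − (-3.536)(0.8130) = 10.3 °C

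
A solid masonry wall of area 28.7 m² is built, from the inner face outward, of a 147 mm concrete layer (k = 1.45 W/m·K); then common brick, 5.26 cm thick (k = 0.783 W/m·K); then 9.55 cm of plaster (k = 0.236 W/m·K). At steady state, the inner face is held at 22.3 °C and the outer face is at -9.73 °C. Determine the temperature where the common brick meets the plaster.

T = 12.9 °C

Series thermal resistances, inner to outer:
  R_concrete = L/(kA) = 0.147/(1.45·28.7) = 0.003532 K/W
  R_common brick = L/(kA) = 0.0526/(0.783·28.7) = 0.002341 K/W
  R_plaster = L/(kA) = 0.0955/(0.236·28.7) = 0.01410 K/W
ΣR = 0.003532 + 0.002341 + 0.01410 = 0.01997 K/W
Q = ΔT/ΣR = (22.3 °C − -9.73 °C)/0.01997 = 1604 W
From the inner boundary to the common brick/plaster interface, ΣR_partial = 0.005873 K/W.
T_interface = T_in − Q·ΣR_partial = 22.3 °C − (1604)(0.005873) = 12.9 °C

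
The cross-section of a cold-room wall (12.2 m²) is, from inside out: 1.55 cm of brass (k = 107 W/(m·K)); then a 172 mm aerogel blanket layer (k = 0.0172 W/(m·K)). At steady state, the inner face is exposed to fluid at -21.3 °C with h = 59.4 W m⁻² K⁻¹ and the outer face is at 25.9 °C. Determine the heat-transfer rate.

Treat each layer as a resistance in series:
  R_conv,in = 1/(hA) = 1/(59.4·12.2) = 0.001380 K/W
  R_brass = L/(kA) = 0.0155/(107·12.2) = 1.187×10^-5 K/W
  R_aerogel blanket = L/(kA) = 0.172/(0.0172·12.2) = 0.8197 K/W
ΣR = 0.001380 + 1.187×10^-5 + 0.8197 = 0.8211 K/W
Q = ΔT/ΣR = (-21.3 °C − 25.9 °C)/0.8211 = -57.5 W
(Negative Q ⇒ heat flows inward; heat gain = 57.5 W.)

Q = 57.5 W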